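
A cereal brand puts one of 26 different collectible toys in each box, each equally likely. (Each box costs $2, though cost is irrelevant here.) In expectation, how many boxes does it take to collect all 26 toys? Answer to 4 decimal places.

100.2149

The wait to go from k to k+1 distinct toys is geometric with mean 26/(26-k).
E[T] = 26/26 + 26/25 + 26/24 + ... + 26/2 + 26/1 = 26·H_{26}.
H_{26} = 3.85442, so E[T] = 100.21491.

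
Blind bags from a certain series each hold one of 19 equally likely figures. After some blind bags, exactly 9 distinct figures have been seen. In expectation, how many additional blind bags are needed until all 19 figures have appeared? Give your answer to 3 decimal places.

55.650

With k distinct figures already seen, the next new one takes an expected 19/(19-k) blind bags.
Sum over k = 9,...,18: E = 19/10 + 19/9 + 19/8 + ... + 19/2 + 19/1 = 55.6504.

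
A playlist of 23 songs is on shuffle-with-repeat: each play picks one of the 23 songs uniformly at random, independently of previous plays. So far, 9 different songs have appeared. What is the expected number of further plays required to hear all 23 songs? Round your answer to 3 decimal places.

With k distinct songs already seen, the next new one takes an expected 23/(23-k) plays.
Sum over k = 9,...,22: E = 23/14 + 23/13 + 23/12 + ... + 23/2 + 23/1 = 74.7859.

74.786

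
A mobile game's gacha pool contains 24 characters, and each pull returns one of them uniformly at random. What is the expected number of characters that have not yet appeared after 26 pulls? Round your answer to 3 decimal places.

7.937

For each character, P(unseen after 26) = (23/24)^26 = 0.3307.
By linearity of expectation, E[unseen] = 24·(23/24)^26 = 7.9367.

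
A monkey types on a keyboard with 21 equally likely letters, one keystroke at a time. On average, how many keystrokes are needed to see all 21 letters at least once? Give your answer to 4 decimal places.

76.5525

Split into phases: going from k distinct to k+1 distinct takes on average 21/(21-k) keystrokes.
E[T] = 21/21 + 21/20 + 21/19 + ... + 21/2 + 21/1 = 21·H_{21}.
H_{21} = 3.64536, so E[T] = 76.55253.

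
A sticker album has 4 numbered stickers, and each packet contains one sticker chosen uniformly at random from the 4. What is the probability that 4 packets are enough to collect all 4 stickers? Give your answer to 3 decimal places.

Let A_i be the event that sticker i is missing after 4 packets. By inclusion–exclusion on the A_i,
P(all seen) = Σ_{j=0}^{4} (-1)^j C(4,j)((4-j)/4)^4
= 1.0000 - 1.2656 + 0.3750 - 0.0156 + 0.0000
= 0.0938.

0.094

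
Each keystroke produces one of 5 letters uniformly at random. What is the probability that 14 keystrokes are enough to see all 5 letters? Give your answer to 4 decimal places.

0.7879

By inclusion–exclusion over which letters are missing,
P(all seen) = Σ_{j=0}^{5} (-1)^j C(5,j)((5-j)/5)^14
= 1.00000 - 0.21990 + 0.00784 - 0.00003 + 0.00000 - 0.00000
= 0.78791.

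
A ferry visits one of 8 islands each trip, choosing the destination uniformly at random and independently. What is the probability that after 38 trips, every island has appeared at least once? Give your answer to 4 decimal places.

0.9505

Let A_i be the event that island i is missing after 38 trips. By inclusion–exclusion on the A_i,
P(all seen) = Σ_{j=0}^{8} (-1)^j C(8,j)((8-j)/8)^38
= 1.00000 - 0.05005 + 0.00050 - 0.00000 + 0.00000 - 0.00000 + 0.00000 - 0.00000 + 0.00000
= 0.95045.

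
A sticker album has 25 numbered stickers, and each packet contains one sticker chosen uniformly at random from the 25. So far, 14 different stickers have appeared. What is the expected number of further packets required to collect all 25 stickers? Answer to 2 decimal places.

With k distinct stickers already seen, the next new one takes an expected 25/(25-k) packets.
Sum over k = 14,...,24: E = 25/11 + 25/10 + 25/9 + ... + 25/2 + 25/1 = 75.497.

75.50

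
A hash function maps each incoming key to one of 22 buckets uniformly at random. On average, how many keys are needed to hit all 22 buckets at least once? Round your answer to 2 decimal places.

The wait to go from k to k+1 distinct buckets is geometric with mean 22/(22-k).
E[T] = 22/22 + 22/21 + 22/20 + ... + 22/2 + 22/1 = 22·H_{22}.
H_{22} = 3.691, so E[T] = 81.198.

81.20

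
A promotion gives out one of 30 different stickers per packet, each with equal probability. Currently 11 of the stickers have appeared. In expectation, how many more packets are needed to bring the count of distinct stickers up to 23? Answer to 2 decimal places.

With k distinct stickers already seen, the next new one takes an expected 30/(30-k) packets.
Sum over k = 11,...,22: E = 30/19 + 30/18 + 30/17 + ... + 30/9 + 30/8 = 28.646.

28.65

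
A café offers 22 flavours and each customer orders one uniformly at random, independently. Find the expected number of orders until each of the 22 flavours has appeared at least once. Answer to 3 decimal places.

81.198

The wait to go from k to k+1 distinct flavours is geometric with mean 22/(22-k).
E[T] = 22/22 + 22/21 + 22/20 + ... + 22/2 + 22/1 = 22·H_{22}.
H_{22} = 3.6908, so E[T] = 81.1979.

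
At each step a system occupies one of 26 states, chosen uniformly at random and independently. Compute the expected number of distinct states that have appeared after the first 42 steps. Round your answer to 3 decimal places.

For each state, P(seen in 42 steps) = 1 - (25/26)^42 = 0.8074.
By linearity of expectation, E[distinct seen] = 26·(1 - (25/26)^42) = 20.9931.

20.993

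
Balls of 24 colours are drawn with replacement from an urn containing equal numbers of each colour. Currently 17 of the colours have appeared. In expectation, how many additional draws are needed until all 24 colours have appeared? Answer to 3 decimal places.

From k distinct to k+1 distinct takes on average 24/(24-k) draws.
Sum over k = 17,...,23: E = 24/7 + 24/6 + 24/5 + ... + 24/2 + 24/1 = 62.2286.

62.229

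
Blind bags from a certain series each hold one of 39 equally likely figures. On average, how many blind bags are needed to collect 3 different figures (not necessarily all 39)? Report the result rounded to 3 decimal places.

Going from k to k+1 distinct takes a geometric number of blind bags with mean 39/(39-k).
Sum over k = 0,...,2: E = 39/39 + 39/38 + 39/37 = 3.0804.

3.080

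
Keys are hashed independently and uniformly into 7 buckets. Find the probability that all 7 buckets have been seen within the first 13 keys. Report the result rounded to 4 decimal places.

By inclusion–exclusion over which buckets are missing,
P(all seen) = Σ_{j=0}^{7} (-1)^j C(7,j)((7-j)/7)^13
= 1.00000 - 0.94360 + 0.26458 - 0.02424 + 0.00058 - 0.00000 + 0.00000 - 0.00000
= 0.29731.

0.2973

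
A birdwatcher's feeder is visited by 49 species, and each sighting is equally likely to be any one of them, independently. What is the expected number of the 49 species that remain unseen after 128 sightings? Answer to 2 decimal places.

3.50

For each species, P(unseen after 128) = (48/49)^128 = 0.071.
By linearity of expectation, E[unseen] = 49·(48/49)^128 = 3.499.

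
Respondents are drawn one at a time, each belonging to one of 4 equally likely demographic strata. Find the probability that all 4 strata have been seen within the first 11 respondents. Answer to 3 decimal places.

0.834

By inclusion–exclusion over which strata are missing,
P(all seen) = Σ_{j=0}^{4} (-1)^j C(4,j)((4-j)/4)^11
= 1.0000 - 0.1689 + 0.0029 - 0.0000 + 0.0000
= 0.8340.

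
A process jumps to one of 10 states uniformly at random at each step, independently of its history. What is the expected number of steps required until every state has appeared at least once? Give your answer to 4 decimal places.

Split into phases: going from k distinct to k+1 distinct takes on average 10/(10-k) steps.
E[T] = 10/10 + 10/9 + 10/8 + ... + 10/2 + 10/1 = 10·H_{10}.
H_{10} = 2.92897, so E[T] = 29.28968.

29.2897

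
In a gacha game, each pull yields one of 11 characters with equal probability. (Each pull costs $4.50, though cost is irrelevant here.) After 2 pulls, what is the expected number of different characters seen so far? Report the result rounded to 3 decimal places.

1.909

For each character, P(seen in 2 pulls) = 1 - (10/11)^2 = 0.1736.
By linearity of expectation, E[distinct seen] = 11·(1 - (10/11)^2) = 1.9091.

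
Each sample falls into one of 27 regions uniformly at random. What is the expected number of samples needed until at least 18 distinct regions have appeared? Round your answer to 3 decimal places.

With k distinct regions already seen, the next new one arrives after an expected 27/(27-k) samples.
Sum over k = 0,...,17: E = 27/27 + 27/26 + 27/25 + ... + 27/11 + 27/10 = 28.6872.

28.687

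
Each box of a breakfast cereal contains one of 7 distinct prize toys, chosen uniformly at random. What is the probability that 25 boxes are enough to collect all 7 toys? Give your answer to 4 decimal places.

0.8562

Let A_i be the event that toy i is missing after 25 boxes. By inclusion–exclusion on the A_i,
P(all seen) = Σ_{j=0}^{7} (-1)^j C(7,j)((7-j)/7)^25
= 1.00000 - 0.14840 + 0.00467 - 0.00003 + 0.00000 - 0.00000 + 0.00000 - 0.00000
= 0.85624.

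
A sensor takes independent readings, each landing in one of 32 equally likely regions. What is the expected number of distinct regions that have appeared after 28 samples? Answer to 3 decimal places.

18.845

For each region, P(seen in 28 samples) = 1 - (31/32)^28 = 0.5889.
By linearity of expectation, E[distinct seen] = 32·(1 - (31/32)^28) = 18.8454.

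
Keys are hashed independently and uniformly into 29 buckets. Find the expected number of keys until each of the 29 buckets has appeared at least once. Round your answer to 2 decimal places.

114.89

After k distinct buckets have appeared, the next key gives a new one with probability (29-k)/29, so the expected wait for the (k+1)-th is 29/(29-k).
E[T] = 29/29 + 29/28 + 29/27 + ... + 29/2 + 29/1 = 29·H_{29}.
H_{29} = 3.962, so E[T] = 114.888.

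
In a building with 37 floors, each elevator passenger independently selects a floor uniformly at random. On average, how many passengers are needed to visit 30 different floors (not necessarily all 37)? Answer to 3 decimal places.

With k distinct floors already seen, the next new one arrives after an expected 37/(37-k) passengers.
Sum over k = 0,...,29: E = 37/37 + 37/36 + 37/35 + ... + 37/9 + 37/8 = 59.5230.

59.523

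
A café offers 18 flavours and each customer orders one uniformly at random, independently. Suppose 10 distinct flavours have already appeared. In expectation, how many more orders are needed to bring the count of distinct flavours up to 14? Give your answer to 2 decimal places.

From k distinct to k+1 distinct takes on average 18/(18-k) orders.
Sum over k = 10,...,13: E = 18/8 + 18/7 + 18/6 + 18/5 = 11.421.

11.42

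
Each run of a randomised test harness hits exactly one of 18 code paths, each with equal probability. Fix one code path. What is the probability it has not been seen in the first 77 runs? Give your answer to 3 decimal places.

Each run misses the fixed code path with probability (18-1)/18 = 17/18, independently.
P(still missing after 77) = (17/18)^77 = 0.0123.

0.012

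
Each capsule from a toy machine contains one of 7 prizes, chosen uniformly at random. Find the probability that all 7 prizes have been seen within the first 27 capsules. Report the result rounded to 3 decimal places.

0.893

Let A_i be the event that prize i is missing after 27 capsules. By inclusion–exclusion on the A_i,
P(all seen) = Σ_{j=0}^{7} (-1)^j C(7,j)((7-j)/7)^27
= 1.0000 - 0.1090 + 0.0024 - 0.0000 + 0.0000 - 0.0000 + 0.0000 - 0.0000
= 0.8933.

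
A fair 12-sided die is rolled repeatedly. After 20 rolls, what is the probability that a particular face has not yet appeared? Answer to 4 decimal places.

Each roll misses the fixed face with probability (12-1)/12 = 11/12, independently.
P(still missing after 20) = (11/12)^20 = 0.17548.

0.1755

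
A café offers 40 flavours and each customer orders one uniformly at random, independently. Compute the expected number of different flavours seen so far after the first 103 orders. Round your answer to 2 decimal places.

37.05

For each flavour, P(seen in 103 orders) = 1 - (39/40)^103 = 0.926.
By linearity of expectation, E[distinct seen] = 40·(1 - (39/40)^103) = 37.052.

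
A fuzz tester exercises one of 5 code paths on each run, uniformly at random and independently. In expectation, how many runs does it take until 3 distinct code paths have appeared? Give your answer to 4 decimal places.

Going from k to k+1 distinct takes a geometric number of runs with mean 5/(5-k).
Sum over k = 0,...,2: E = 5/5 + 5/4 + 5/3 = 3.91667.

3.9167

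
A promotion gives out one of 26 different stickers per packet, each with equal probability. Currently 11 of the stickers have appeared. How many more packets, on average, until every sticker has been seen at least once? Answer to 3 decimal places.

86.274

The wait to go from k to k+1 distinct stickers is geometric with mean 26/(26-k).
Sum over k = 11,...,25: E = 26/15 + 26/14 + 26/13 + ... + 26/2 + 26/1 = 86.2740.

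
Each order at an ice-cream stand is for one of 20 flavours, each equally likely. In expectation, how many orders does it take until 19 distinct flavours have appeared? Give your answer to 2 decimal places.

Going from k to k+1 distinct takes a geometric number of orders with mean 20/(20-k).
Sum over k = 0,...,18: E = 20/20 + 20/19 + 20/18 + ... + 20/3 + 20/2 = 51.955.

51.95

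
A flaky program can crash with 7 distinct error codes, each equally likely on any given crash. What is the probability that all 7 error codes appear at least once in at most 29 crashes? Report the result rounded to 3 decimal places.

By inclusion–exclusion over which error codes are missing,
P(all seen) = Σ_{j=0}^{7} (-1)^j C(7,j)((7-j)/7)^29
= 1.0000 - 0.0801 + 0.0012 - 0.0000 + 0.0000 - 0.0000 + 0.0000 - 0.0000
= 0.9211.

0.921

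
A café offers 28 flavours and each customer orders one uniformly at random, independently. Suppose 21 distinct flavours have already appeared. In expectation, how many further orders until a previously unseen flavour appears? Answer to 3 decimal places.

Each order yields a new flavour with probability (28-21)/28 = 7/28, so the wait is geometric with mean 28/7.
E = 28/7 = 4.0000.

4.000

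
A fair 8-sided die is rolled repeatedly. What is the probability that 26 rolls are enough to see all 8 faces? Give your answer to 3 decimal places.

By inclusion–exclusion over which faces are missing,
P(all seen) = Σ_{j=0}^{8} (-1)^j C(8,j)((8-j)/8)^26
= 1.0000 - 0.2485 + 0.0158 - 0.0003 + 0.0000 - 0.0000 + 0.0000 - 0.0000 + 0.0000
= 0.7670.

0.767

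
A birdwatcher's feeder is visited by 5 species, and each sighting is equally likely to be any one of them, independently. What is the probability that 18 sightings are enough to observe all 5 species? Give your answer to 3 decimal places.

0.911

Let A_i be the event that species i is missing after 18 sightings. By inclusion–exclusion on the A_i,
P(all seen) = Σ_{j=0}^{5} (-1)^j C(5,j)((5-j)/5)^18
= 1.0000 - 0.0901 + 0.0010 - 0.0000 + 0.0000 - 0.0000
= 0.9109.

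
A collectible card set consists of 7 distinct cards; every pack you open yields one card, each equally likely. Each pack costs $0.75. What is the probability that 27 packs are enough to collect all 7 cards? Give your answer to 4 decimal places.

Let A_i be the event that card i is missing after 27 packs. By inclusion–exclusion on the A_i,
P(all seen) = Σ_{j=0}^{7} (-1)^j C(7,j)((7-j)/7)^27
= 1.00000 - 0.10903 + 0.00238 - 0.00001 + 0.00000 - 0.00000 + 0.00000 - 0.00000
= 0.89334.

0.8933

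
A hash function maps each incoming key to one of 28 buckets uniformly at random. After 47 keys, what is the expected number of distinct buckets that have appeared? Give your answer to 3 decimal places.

22.932

For each bucket, P(seen in 47 keys) = 1 - (27/28)^47 = 0.8190.
By linearity of expectation, E[distinct seen] = 28·(1 - (27/28)^47) = 22.9321.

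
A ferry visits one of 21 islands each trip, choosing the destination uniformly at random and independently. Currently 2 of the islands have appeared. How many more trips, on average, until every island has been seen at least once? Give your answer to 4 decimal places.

The wait to go from k to k+1 distinct islands is geometric with mean 21/(21-k).
Sum over k = 2,...,20: E = 21/19 + 21/18 + 21/17 + ... + 21/2 + 21/1 = 74.50253.

74.5025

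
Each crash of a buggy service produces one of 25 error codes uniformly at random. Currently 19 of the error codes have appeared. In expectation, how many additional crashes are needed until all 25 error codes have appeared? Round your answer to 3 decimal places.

From k distinct to k+1 distinct takes on average 25/(25-k) crashes.
Sum over k = 19,...,24: E = 25/6 + 25/5 + 25/4 + 25/3 + 25/2 + 25/1 = 61.2500.

61.250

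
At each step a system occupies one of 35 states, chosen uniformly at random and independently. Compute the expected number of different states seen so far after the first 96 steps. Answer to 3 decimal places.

32.835

For each state, P(seen in 96 steps) = 1 - (34/35)^96 = 0.9381.
By linearity of expectation, E[distinct seen] = 35·(1 - (34/35)^96) = 32.8347.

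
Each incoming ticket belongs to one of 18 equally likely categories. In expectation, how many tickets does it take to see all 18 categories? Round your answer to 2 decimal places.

62.91

Split into phases: going from k distinct to k+1 distinct takes on average 18/(18-k) tickets.
E[T] = 18/18 + 18/17 + 18/16 + ... + 18/2 + 18/1 = 18·H_{18}.
H_{18} = 3.495, so E[T] = 62.912.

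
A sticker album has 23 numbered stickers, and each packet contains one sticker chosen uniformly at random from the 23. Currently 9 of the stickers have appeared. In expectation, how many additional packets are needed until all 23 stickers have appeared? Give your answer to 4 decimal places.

74.7859

From k distinct to k+1 distinct takes on average 23/(23-k) packets.
Sum over k = 9,...,22: E = 23/14 + 23/13 + 23/12 + ... + 23/2 + 23/1 = 74.78593.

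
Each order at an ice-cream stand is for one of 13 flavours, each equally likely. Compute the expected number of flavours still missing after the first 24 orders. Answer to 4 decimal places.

For each flavour, P(unseen after 24) = (12/13)^24 = 0.14646.
By linearity of expectation, E[unseen] = 13·(12/13)^24 = 1.90394.

1.9039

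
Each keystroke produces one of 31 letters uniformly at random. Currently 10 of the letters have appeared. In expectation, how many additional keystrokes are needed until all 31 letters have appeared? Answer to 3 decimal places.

The wait to go from k to k+1 distinct letters is geometric with mean 31/(31-k).
Sum over k = 10,...,30: E = 31/21 + 31/20 + 31/19 + ... + 31/2 + 31/1 = 113.0061.

113.006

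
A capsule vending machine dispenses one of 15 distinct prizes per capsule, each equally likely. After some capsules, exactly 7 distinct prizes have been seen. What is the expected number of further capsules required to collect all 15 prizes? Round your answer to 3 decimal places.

The wait to go from k to k+1 distinct prizes is geometric with mean 15/(15-k).
Sum over k = 7,...,14: E = 15/8 + 15/7 + 15/6 + ... + 15/2 + 15/1 = 40.7679.

40.768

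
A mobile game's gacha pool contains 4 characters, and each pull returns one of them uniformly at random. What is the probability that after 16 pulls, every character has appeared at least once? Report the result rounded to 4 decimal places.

Let A_i be the event that character i is missing after 16 pulls. By inclusion–exclusion on the A_i,
P(all seen) = Σ_{j=0}^{4} (-1)^j C(4,j)((4-j)/4)^16
= 1.00000 - 0.04009 + 0.00009 - 0.00000 + 0.00000
= 0.96000.

0.9600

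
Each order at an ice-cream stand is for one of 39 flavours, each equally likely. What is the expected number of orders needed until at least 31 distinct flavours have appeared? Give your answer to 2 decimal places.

With k distinct flavours already seen, the next new one arrives after an expected 39/(39-k) orders.
Sum over k = 0,...,30: E = 39/39 + 39/38 + 39/37 + ... + 39/10 + 39/9 = 59.892.

59.89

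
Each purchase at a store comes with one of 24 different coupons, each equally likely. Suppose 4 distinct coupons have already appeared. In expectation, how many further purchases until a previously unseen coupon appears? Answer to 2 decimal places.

1.20

The number of purchases until the next new coupon is geometric with success probability 20/24, so its mean is 24/20.
E = 24/20 = 1.200.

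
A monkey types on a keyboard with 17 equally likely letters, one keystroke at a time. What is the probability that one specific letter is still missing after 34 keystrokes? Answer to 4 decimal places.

0.1273

Each keystroke misses the fixed letter with probability (17-1)/17 = 16/17, independently.
P(still missing after 34) = (16/17)^34 = 0.12730.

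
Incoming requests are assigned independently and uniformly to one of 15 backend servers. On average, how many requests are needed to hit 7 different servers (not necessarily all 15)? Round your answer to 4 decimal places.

Going from k to k+1 distinct takes a geometric number of requests with mean 15/(15-k).
Sum over k = 0,...,6: E = 15/15 + 15/14 + 15/13 + ... + 15/10 + 15/9 = 9.00558.

9.0056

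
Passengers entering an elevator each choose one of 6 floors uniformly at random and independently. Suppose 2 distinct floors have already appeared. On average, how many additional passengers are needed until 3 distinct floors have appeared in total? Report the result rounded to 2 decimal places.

With k distinct floors already seen, the next new one takes an expected 6/(6-k) passengers.
Only the k = 2 term is needed: E = 6/4 = 1.500.

1.50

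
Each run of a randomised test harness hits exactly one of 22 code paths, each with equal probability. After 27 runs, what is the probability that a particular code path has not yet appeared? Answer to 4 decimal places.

0.2848

Each run misses the fixed code path with probability (22-1)/22 = 21/22, independently.
P(still missing after 27) = (21/22)^27 = 0.28478.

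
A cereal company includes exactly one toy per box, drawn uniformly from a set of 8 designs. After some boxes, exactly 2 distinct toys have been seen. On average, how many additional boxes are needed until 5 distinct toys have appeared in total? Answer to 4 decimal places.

4.9333

The wait to go from k to k+1 distinct toys is geometric with mean 8/(8-k).
Sum over k = 2,...,4: E = 8/6 + 8/5 + 8/4 = 4.93333.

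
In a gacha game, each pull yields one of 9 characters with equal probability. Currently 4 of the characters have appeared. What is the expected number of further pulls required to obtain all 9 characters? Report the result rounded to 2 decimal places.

With k distinct characters already seen, the next new one takes an expected 9/(9-k) pulls.
Sum over k = 4,...,8: E = 9/5 + 9/4 + 9/3 + 9/2 + 9/1 = 20.550.

20.55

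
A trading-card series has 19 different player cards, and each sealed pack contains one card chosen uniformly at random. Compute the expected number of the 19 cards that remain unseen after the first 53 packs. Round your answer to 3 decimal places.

For each card, P(unseen after 53) = (18/19)^53 = 0.0570.
By linearity of expectation, E[unseen] = 19·(18/19)^53 = 1.0821.

1.082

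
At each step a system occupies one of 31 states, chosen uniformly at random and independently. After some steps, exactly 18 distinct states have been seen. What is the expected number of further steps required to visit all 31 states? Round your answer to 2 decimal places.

The wait to go from k to k+1 distinct states is geometric with mean 31/(31-k).
Sum over k = 18,...,30: E = 31/13 + 31/12 + 31/11 + ... + 31/2 + 31/1 = 98.584.

98.58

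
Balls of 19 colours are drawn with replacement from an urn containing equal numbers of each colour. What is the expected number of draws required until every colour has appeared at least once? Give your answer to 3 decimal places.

67.407

After k distinct colours have appeared, the next draw gives a new one with probability (19-k)/19, so the expected wait for the (k+1)-th is 19/(19-k).
E[T] = 19/19 + 19/18 + 19/17 + ... + 19/2 + 19/1 = 19·H_{19}.
H_{19} = 3.5477, so E[T] = 67.4071.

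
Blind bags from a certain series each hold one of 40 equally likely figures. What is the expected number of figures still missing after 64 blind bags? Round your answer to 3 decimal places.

For each figure, P(unseen after 64) = (39/40)^64 = 0.1978.
By linearity of expectation, E[unseen] = 40·(39/40)^64 = 7.9133.

7.913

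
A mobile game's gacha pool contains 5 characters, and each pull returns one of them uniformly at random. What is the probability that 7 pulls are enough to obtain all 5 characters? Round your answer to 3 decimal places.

0.215

By inclusion–exclusion over which characters are missing,
P(all seen) = Σ_{j=0}^{5} (-1)^j C(5,j)((5-j)/5)^7
= 1.0000 - 1.0486 + 0.2799 - 0.0164 + 0.0001 - 0.0000
= 0.2150.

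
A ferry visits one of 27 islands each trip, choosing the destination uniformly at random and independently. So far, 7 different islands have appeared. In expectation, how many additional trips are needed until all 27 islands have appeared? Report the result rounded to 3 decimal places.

97.139

The wait to go from k to k+1 distinct islands is geometric with mean 27/(27-k).
Sum over k = 7,...,26: E = 27/20 + 27/19 + 27/18 + ... + 27/2 + 27/1 = 97.1390.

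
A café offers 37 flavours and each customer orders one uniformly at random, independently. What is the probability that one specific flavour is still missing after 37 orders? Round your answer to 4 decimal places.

Each order misses the fixed flavour with probability (37-1)/37 = 36/37, independently.
P(still missing after 37) = (36/37)^37 = 0.36285.

0.3629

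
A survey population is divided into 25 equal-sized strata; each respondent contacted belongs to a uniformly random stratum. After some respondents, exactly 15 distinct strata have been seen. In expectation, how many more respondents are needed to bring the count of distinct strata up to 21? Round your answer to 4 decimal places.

21.1409

From k distinct to k+1 distinct takes on average 25/(25-k) respondents.
Sum over k = 15,...,20: E = 25/10 + 25/9 + 25/8 + 25/7 + 25/6 + 25/5 = 21.14087.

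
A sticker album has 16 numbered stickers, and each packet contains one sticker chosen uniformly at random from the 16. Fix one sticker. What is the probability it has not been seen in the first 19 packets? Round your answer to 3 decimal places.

Each packet misses the fixed sticker with probability (16-1)/16 = 15/16, independently.
P(still missing after 19) = (15/16)^19 = 0.2934.

0.293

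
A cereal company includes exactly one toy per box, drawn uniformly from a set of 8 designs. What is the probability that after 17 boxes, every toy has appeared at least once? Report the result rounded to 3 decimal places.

0.366

Let A_i be the event that toy i is missing after 17 boxes. By inclusion–exclusion on the A_i,
P(all seen) = Σ_{j=0}^{8} (-1)^j C(8,j)((8-j)/8)^17
= 1.0000 - 0.8265 + 0.2105 - 0.0190 + 0.0005 - 0.0000 + 0.0000 - 0.0000 + 0.0000
= 0.3656.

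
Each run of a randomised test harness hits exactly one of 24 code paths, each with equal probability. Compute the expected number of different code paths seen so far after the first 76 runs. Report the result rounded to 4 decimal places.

For each code path, P(seen in 76 runs) = 1 - (23/24)^76 = 0.96062.
By linearity of expectation, E[distinct seen] = 24·(1 - (23/24)^76) = 23.05491.

23.0549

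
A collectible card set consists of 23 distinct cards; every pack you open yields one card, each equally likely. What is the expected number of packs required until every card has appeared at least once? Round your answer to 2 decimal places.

After k distinct cards have appeared, the next pack gives a new one with probability (23-k)/23, so the expected wait for the (k+1)-th is 23/(23-k).
E[T] = 23/23 + 23/22 + 23/21 + ... + 23/2 + 23/1 = 23·H_{23}.
H_{23} = 3.734, so E[T] = 85.889.

85.89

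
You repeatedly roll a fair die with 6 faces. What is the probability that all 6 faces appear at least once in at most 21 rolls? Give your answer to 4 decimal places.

Let A_i be the event that face i is missing after 21 rolls. By inclusion–exclusion on the A_i,
P(all seen) = Σ_{j=0}^{6} (-1)^j C(6,j)((6-j)/6)^21
= 1.00000 - 0.13042 + 0.00301 - 0.00001 + 0.00000 - 0.00000 + 0.00000
= 0.87258.

0.8726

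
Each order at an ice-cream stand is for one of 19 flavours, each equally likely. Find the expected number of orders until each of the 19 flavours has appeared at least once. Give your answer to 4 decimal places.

Split into phases: going from k distinct to k+1 distinct takes on average 19/(19-k) orders.
E[T] = 19/19 + 19/18 + 19/17 + ... + 19/2 + 19/1 = 19·H_{19}.
H_{19} = 3.54774, so E[T] = 67.40705.

67.4071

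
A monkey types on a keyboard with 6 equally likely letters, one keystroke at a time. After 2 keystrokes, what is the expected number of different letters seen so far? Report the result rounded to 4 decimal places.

For each letter, P(seen in 2 keystrokes) = 1 - (5/6)^2 = 0.30556.
By linearity of expectation, E[distinct seen] = 6·(1 - (5/6)^2) = 1.83333.

1.8333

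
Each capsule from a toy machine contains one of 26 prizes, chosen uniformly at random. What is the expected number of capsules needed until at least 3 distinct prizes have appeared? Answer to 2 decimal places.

3.12

With k distinct prizes already seen, the next new one arrives after an expected 26/(26-k) capsules.
Sum over k = 0,...,2: E = 26/26 + 26/25 + 26/24 = 3.123.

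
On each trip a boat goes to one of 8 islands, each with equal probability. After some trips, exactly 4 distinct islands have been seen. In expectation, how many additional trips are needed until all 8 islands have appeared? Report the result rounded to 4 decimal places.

16.6667

From k distinct to k+1 distinct takes on average 8/(8-k) trips.
Sum over k = 4,...,7: E = 8/4 + 8/3 + 8/2 + 8/1 = 16.66667.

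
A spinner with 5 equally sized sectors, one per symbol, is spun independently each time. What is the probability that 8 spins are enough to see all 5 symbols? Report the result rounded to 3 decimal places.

By inclusion–exclusion over which symbols are missing,
P(all seen) = Σ_{j=0}^{5} (-1)^j C(5,j)((5-j)/5)^8
= 1.0000 - 0.8389 + 0.1680 - 0.0066 + 0.0000 - 0.0000
= 0.3226.

0.323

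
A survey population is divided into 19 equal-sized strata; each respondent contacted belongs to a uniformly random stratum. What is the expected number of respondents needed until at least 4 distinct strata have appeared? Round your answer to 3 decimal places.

With k distinct strata already seen, the next new one arrives after an expected 19/(19-k) respondents.
Sum over k = 0,...,3: E = 19/19 + 19/18 + 19/17 + 19/16 = 4.3607.

4.361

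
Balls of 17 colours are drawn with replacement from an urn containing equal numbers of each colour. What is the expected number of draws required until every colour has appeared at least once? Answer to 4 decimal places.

The wait to go from k to k+1 distinct colours is geometric with mean 17/(17-k).
E[T] = 17/17 + 17/16 + 17/15 + ... + 17/2 + 17/1 = 17·H_{17}.
H_{17} = 3.43955, so E[T] = 58.47239.

58.4724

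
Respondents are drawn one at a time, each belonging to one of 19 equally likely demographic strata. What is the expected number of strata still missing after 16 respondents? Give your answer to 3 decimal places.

For each stratum, P(unseen after 16) = (18/19)^16 = 0.4210.
By linearity of expectation, E[unseen] = 19·(18/19)^16 = 7.9994.

7.999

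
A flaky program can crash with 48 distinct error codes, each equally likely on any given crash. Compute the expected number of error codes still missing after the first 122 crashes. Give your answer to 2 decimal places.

3.68

For each error code, P(unseen after 122) = (47/48)^122 = 0.077.
By linearity of expectation, E[unseen] = 48·(47/48)^122 = 3.679.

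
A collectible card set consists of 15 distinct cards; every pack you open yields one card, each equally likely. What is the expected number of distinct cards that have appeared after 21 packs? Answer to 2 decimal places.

For each card, P(seen in 21 packs) = 1 - (14/15)^21 = 0.765.
By linearity of expectation, E[distinct seen] = 15·(1 - (14/15)^21) = 11.477.

11.48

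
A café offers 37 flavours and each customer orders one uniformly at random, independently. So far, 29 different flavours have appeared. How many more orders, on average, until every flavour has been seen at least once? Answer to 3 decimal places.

With k distinct flavours already seen, the next new one takes an expected 37/(37-k) orders.
Sum over k = 29,...,36: E = 37/8 + 37/7 + 37/6 + ... + 37/2 + 37/1 = 100.5607.

100.561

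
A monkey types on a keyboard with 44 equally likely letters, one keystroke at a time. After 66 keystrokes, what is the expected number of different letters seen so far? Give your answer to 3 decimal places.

34.351

For each letter, P(seen in 66 keystrokes) = 1 - (43/44)^66 = 0.7807.
By linearity of expectation, E[distinct seen] = 44·(1 - (43/44)^66) = 34.3507.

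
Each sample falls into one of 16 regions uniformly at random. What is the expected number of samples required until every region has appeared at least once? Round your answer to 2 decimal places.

After k distinct regions have appeared, the next sample gives a new one with probability (16-k)/16, so the expected wait for the (k+1)-th is 16/(16-k).
E[T] = 16/16 + 16/15 + 16/14 + ... + 16/2 + 16/1 = 16·H_{16}.
H_{16} = 3.381, so E[T] = 54.092.

54.09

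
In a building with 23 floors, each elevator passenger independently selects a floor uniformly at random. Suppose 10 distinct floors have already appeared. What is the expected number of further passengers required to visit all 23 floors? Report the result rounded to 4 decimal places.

73.1431

The wait to go from k to k+1 distinct floors is geometric with mean 23/(23-k).
Sum over k = 10,...,22: E = 23/13 + 23/12 + 23/11 + ... + 23/2 + 23/1 = 73.14308.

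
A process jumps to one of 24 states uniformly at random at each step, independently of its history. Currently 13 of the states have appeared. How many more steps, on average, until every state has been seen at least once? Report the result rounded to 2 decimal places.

From k distinct to k+1 distinct takes on average 24/(24-k) steps.
Sum over k = 13,...,23: E = 24/11 + 24/10 + 24/9 + ... + 24/2 + 24/1 = 72.477.

72.48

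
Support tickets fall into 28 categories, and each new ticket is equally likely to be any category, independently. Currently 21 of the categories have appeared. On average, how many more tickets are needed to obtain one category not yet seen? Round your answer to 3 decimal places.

4.000

Each ticket yields a new category with probability (28-21)/28 = 7/28, so the wait is geometric with mean 28/7.
E = 28/7 = 4.0000.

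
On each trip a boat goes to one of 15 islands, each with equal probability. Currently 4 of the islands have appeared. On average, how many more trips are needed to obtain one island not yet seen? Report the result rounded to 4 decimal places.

1.3636

Each trip yields a new island with probability (15-4)/15 = 11/15, so the wait is geometric with mean 15/11.
E = 15/11 = 1.36364.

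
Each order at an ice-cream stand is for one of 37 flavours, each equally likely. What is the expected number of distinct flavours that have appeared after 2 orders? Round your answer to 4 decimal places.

1.9730

For each flavour, P(seen in 2 orders) = 1 - (36/37)^2 = 0.05332.
By linearity of expectation, E[distinct seen] = 37·(1 - (36/37)^2) = 1.97297.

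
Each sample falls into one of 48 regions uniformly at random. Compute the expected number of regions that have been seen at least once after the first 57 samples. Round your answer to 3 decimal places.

For each region, P(seen in 57 samples) = 1 - (47/48)^57 = 0.6988.
By linearity of expectation, E[distinct seen] = 48·(1 - (47/48)^57) = 33.5433.

33.543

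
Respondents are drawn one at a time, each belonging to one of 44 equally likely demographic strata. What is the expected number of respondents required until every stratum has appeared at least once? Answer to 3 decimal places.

192.400

Split into phases: going from k distinct to k+1 distinct takes on average 44/(44-k) respondents.
E[T] = 44/44 + 44/43 + 44/42 + ... + 44/2 + 44/1 = 44·H_{44}.
H_{44} = 4.3727, so E[T] = 192.3999.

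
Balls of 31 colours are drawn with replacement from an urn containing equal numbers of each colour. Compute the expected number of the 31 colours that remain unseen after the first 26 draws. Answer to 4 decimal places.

13.2163

For each colour, P(unseen after 26) = (30/31)^26 = 0.42633.
By linearity of expectation, E[unseen] = 31·(30/31)^26 = 13.21631.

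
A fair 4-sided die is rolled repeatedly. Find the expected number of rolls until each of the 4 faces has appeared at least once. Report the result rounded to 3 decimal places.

After k distinct faces have appeared, the next roll gives a new one with probability (4-k)/4, so the expected wait for the (k+1)-th is 4/(4-k).
E[T] = 4/4 + 4/3 + 4/2 + 4/1 = 4·H_{4}.
H_{4} = 2.0833, so E[T] = 8.3333.

8.333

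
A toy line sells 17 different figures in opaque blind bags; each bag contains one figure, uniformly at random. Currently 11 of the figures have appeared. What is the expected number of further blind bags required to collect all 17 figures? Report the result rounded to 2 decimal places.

41.65

The wait to go from k to k+1 distinct figures is geometric with mean 17/(17-k).
Sum over k = 11,...,16: E = 17/6 + 17/5 + 17/4 + 17/3 + 17/2 + 17/1 = 41.650.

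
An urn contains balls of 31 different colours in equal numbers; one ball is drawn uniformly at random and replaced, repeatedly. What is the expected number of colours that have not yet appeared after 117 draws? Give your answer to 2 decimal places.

For each colour, P(unseen after 117) = (30/31)^117 = 0.022.
By linearity of expectation, E[unseen] = 31·(30/31)^117 = 0.669.

0.67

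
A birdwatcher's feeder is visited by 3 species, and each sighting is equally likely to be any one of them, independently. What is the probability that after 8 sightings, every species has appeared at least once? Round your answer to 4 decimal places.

0.8834

By inclusion–exclusion over which species are missing,
P(all seen) = Σ_{j=0}^{3} (-1)^j C(3,j)((3-j)/3)^8
= 1.00000 - 0.11706 + 0.00046 - 0.00000
= 0.88340.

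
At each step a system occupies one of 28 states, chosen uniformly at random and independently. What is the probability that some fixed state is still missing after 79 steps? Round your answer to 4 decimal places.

On each step the fixed state fails to appear with probability 27/28.
P(still missing after 79) = (27/28)^79 = 0.05653.

0.0565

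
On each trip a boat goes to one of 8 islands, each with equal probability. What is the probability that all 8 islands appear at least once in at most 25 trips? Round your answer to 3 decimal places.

0.737

Let A_i be the event that island i is missing after 25 trips. By inclusion–exclusion on the A_i,
P(all seen) = Σ_{j=0}^{8} (-1)^j C(8,j)((8-j)/8)^25
= 1.0000 - 0.2840 + 0.0211 - 0.0004 + 0.0000 - 0.0000 + 0.0000 - 0.0000 + 0.0000
= 0.7366.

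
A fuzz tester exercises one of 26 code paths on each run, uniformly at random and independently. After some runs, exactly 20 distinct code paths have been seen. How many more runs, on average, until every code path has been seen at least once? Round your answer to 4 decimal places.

63.7000

From k distinct to k+1 distinct takes on average 26/(26-k) runs.
Sum over k = 20,...,25: E = 26/6 + 26/5 + 26/4 + 26/3 + 26/2 + 26/1 = 63.70000.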